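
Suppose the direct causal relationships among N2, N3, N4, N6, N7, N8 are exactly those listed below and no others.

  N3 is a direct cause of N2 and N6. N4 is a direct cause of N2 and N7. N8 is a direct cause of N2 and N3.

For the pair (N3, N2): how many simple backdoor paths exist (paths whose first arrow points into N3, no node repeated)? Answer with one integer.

A backdoor path from N3 to N2 is any simple undirected path whose first edge points into N3 (i.e. leaves N3 via a parent).
Parents of N3: {N8}.
Enumerating:
  P1: N3 <- N8 -> N2
That exhausts the simple backdoor paths. Count: 1.

1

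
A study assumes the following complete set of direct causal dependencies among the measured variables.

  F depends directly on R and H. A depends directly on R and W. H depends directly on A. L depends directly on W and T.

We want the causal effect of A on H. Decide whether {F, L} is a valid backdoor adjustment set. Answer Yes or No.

No

Backdoor paths from A to H (paths whose first edge points into A):
  P1: A <- R -> F <- H
Condition 1 (no descendant of A in the set): FAILS — F is a descendant of A.
Condition 2 (every backdoor path blocked by {F, L}):
  P1: open — collider(s) F are conditioned on (or have a conditioned descendant) and no non-collider on the path is in the set.
{F, L} does not satisfy the backdoor criterion.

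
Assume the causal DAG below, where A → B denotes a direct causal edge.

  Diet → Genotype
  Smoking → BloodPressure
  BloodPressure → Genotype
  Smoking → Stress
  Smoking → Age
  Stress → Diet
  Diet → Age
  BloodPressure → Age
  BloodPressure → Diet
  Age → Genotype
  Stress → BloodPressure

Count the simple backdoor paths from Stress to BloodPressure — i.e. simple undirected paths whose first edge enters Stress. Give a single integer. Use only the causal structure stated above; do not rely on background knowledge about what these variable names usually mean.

A backdoor path from Stress to BloodPressure is any simple undirected path whose first edge points into Stress (i.e. leaves Stress via a parent).
Parents of Stress: {Smoking}.
Enumerating:
  P1: Stress <- Smoking -> BloodPressure
  P2: Stress <- Smoking -> Age <- BloodPressure
  P3: Stress <- Smoking -> Age <- Diet <- BloodPressure
  P4: Stress <- Smoking -> Age <- Diet -> Genotype <- BloodPressure
  P5: Stress <- Smoking -> Age -> Genotype <- BloodPressure
  P6: Stress <- Smoking -> Age -> Genotype <- Diet <- BloodPressure
That exhausts the simple backdoor paths. Count: 6.

6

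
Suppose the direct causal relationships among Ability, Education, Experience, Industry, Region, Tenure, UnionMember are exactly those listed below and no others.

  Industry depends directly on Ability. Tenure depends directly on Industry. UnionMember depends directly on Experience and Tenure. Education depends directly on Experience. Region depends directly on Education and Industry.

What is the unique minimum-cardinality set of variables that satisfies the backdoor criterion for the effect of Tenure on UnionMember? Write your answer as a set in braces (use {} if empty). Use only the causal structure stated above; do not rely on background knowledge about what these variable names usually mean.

Variables eligible for adjustment (non-descendants of Tenure, excluding Tenure and UnionMember): {Ability, Education, Experience, Industry, Region}.
Backdoor paths from Tenure to UnionMember:
  P1: Tenure <- Industry -> Region <- Education <- Experience -> UnionMember
Each backdoor path contains an unconditioned collider, so every path is already blocked with the empty conditioning set:
  P1: blocked at collider Region (neither it nor any descendant is in the conditioning set).
The empty set is therefore the unique smallest valid set.

{}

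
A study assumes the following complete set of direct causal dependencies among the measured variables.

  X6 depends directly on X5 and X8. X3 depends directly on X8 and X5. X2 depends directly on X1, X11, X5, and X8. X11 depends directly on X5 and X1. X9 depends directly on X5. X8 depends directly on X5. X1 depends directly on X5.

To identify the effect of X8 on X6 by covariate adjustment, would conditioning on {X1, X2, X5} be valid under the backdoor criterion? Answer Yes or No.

No

Backdoor paths from X8 to X6 (paths whose first edge points into X8):
  P1: X8 <- X5 -> X6
Condition 1 (no descendant of X8 in the set): FAILS — X2 is a descendant of X8.
Condition 2 (every backdoor path blocked by {X1, X2, X5}):
  P1: blocked at fork node X5 ∈ conditioning set.
{X1, X2, X5} does not satisfy the backdoor criterion.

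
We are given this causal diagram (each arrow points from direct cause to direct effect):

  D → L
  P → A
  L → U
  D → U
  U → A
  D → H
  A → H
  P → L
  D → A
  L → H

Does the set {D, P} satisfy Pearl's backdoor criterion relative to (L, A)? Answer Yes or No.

Backdoor paths from L to A (paths whose first edge points into L):
  P1: L <- P -> A
  P2: L <- D -> U -> A
  P3: L <- D -> A
  P4: L <- D -> H <- A
Condition 1 (no descendant of L in the set): holds — descendants of L are {A, H, U}; none are in {D, P}.
Condition 2 (every backdoor path blocked by {D, P}):
  P1: blocked at fork node P ∈ conditioning set.
  P2: blocked at fork node D ∈ conditioning set.
  P3: blocked at fork node D ∈ conditioning set.
  P4: blocked at fork node D ∈ conditioning set.
{D, P} satisfies the backdoor criterion.

Yes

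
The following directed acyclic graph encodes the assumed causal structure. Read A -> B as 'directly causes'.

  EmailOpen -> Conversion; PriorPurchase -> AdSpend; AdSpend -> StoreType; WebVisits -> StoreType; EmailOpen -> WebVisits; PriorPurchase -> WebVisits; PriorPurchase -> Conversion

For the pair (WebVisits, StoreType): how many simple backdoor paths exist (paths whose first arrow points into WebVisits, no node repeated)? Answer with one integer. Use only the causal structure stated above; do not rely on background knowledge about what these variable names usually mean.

A backdoor path from WebVisits to StoreType is any simple undirected path whose first edge points into WebVisits (i.e. leaves WebVisits via a parent).
Parents of WebVisits: {EmailOpen, PriorPurchase}.
Enumerating:
  P1: WebVisits <- EmailOpen -> Conversion <- PriorPurchase -> AdSpend -> StoreType
  P2: WebVisits <- PriorPurchase -> AdSpend -> StoreType
That exhausts the simple backdoor paths. Count: 2.

2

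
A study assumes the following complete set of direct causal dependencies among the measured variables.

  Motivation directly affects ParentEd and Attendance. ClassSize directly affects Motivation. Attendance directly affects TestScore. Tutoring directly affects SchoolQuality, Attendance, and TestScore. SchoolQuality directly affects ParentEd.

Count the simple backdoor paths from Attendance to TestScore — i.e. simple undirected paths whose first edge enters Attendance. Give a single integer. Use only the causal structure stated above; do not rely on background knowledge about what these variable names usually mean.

2

A backdoor path from Attendance to TestScore is any simple undirected path whose first edge points into Attendance (i.e. leaves Attendance via a parent).
Parents of Attendance: {Motivation, Tutoring}.
Enumerating:
  P1: Attendance <- Tutoring -> TestScore
  P2: Attendance <- Motivation -> ParentEd <- SchoolQuality <- Tutoring -> TestScore
That exhausts the simple backdoor paths. Count: 2.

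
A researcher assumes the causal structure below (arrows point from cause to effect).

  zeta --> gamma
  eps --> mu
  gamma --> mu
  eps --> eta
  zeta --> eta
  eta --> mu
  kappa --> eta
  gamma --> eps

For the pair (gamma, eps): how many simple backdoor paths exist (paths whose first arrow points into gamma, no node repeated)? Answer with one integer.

2

A backdoor path from gamma to eps is any simple undirected path whose first edge points into gamma (i.e. leaves gamma via a parent).
Parents of gamma: {zeta}.
Enumerating:
  P1: gamma <- zeta -> eta <- eps
  P2: gamma <- zeta -> eta -> mu <- eps
That exhausts the simple backdoor paths. Count: 2.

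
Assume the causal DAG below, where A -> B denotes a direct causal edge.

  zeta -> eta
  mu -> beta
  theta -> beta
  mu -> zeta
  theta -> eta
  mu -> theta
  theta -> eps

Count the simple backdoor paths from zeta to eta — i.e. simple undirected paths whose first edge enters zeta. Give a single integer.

A backdoor path from zeta to eta is any simple undirected path whose first edge points into zeta (i.e. leaves zeta via a parent).
Parents of zeta: {mu}.
Enumerating:
  P1: zeta <- mu -> theta -> eta
  P2: zeta <- mu -> beta <- theta -> eta
That exhausts the simple backdoor paths. Count: 2.

2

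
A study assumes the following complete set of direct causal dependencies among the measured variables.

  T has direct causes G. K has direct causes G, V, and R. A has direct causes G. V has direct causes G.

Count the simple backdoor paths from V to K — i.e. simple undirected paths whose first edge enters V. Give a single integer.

1

A backdoor path from V to K is any simple undirected path whose first edge points into V (i.e. leaves V via a parent).
Parents of V: {G}.
Enumerating:
  P1: V <- G -> K
That exhausts the simple backdoor paths. Count: 1.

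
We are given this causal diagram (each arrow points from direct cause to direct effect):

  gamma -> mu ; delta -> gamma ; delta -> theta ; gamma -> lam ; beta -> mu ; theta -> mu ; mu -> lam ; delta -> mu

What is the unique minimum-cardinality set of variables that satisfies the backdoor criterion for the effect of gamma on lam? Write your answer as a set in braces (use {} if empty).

Variables eligible for adjustment (non-descendants of gamma, excluding gamma and lam): {beta, delta, theta}.
Backdoor paths from gamma to lam:
  P1: gamma <- delta -> theta -> mu -> lam
  P2: gamma <- delta -> mu -> lam
The empty set is not sufficient: P1 (gamma <- delta -> theta -> mu -> lam) has no collider blocking it and no conditioned non-collider, so it is open.
Try {delta}:
  P1: blocked at fork node delta ∈ conditioning set.
  P2: blocked at fork node delta ∈ conditioning set.
{delta} contains no descendant of gamma and blocks every backdoor path.
No other singleton works — e.g. {beta} leaves P1 open — so {delta} is the unique smallest valid adjustment set.

{delta}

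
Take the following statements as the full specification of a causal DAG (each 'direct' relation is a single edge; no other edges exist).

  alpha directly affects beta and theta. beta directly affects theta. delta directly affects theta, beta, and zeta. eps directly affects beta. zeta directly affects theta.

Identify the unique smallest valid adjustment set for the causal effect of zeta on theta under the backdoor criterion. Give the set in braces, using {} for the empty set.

{delta}

Variables eligible for adjustment (non-descendants of zeta, excluding zeta and theta): {alpha, beta, delta, eps}.
Backdoor paths from zeta to theta:
  P1: zeta <- delta -> beta <- alpha -> theta
  P2: zeta <- delta -> beta -> theta
  P3: zeta <- delta -> theta
The empty set is not sufficient: P2 (zeta <- delta -> beta -> theta) has no collider blocking it and no conditioned non-collider, so it is open.
Try {delta}:
  P1: blocked at fork node delta ∈ conditioning set.
  P2: blocked at fork node delta ∈ conditioning set.
  P3: blocked at fork node delta ∈ conditioning set.
{delta} contains no descendant of zeta and blocks every backdoor path.
No other singleton works — e.g. {eps} leaves P2 open — so {delta} is the unique smallest valid adjustment set.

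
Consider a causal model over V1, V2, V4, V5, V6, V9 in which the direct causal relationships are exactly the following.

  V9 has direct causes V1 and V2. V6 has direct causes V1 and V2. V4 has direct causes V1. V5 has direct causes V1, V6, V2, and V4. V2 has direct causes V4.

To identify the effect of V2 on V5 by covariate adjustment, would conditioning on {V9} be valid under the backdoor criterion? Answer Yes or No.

No

Backdoor paths from V2 to V5 (paths whose first edge points into V2):
  P1: V2 <- V4 <- V1 -> V6 -> V5
  P2: V2 <- V4 <- V1 -> V5
  P3: V2 <- V4 -> V5
Condition 1 (no descendant of V2 in the set): FAILS — V9 is a descendant of V2.
Condition 2 (every backdoor path blocked by {V9}):
  P1: open — no interior node is in the conditioning set.
  P2: open — no interior node is in the conditioning set.
  P3: open — no interior node is in the conditioning set.
{V9} does not satisfy the backdoor criterion.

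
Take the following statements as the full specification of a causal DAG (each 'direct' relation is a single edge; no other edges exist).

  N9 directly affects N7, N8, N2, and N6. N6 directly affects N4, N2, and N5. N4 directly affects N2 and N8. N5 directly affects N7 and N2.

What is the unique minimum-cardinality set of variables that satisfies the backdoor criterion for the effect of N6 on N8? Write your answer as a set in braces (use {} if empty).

{N9}

Variables eligible for adjustment (non-descendants of N6, excluding N6 and N8): {N9}.
Backdoor paths from N6 to N8:
  P1: N6 <- N9 -> N8
  P2: N6 <- N9 -> N7 <- N5 -> N2 <- N4 -> N8
  P3: N6 <- N9 -> N2 <- N4 -> N8
The empty set is not sufficient: P1 (N6 <- N9 -> N8) has no collider blocking it and no conditioned non-collider, so it is open.
Try {N9}:
  P1: blocked at fork node N9 ∈ conditioning set.
  P2: blocked at fork node N9 ∈ conditioning set.
  P3: blocked at fork node N9 ∈ conditioning set.
{N9} contains no descendant of N6 and blocks every backdoor path.
{N9} is the unique smallest valid adjustment set.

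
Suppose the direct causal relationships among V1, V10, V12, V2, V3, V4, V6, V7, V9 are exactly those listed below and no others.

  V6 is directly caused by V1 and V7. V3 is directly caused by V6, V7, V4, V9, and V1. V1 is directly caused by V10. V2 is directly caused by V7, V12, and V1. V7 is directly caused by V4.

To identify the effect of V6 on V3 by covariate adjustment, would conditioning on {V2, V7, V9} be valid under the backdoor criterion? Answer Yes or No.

Backdoor paths from V6 to V3 (paths whose first edge points into V6):
  P1: V6 <- V7 <- V4 -> V3
  P2: V6 <- V7 -> V2 <- V1 -> V3
  P3: V6 <- V7 -> V3
  P4: V6 <- V1 -> V2 <- V7 <- V4 -> V3
  P5: V6 <- V1 -> V2 <- V7 -> V3
  P6: V6 <- V1 -> V3
Condition 1 (no descendant of V6 in the set): holds — descendants of V6 are {V3}; none are in {V2, V7, V9}.
Condition 2 (every backdoor path blocked by {V2, V7, V9}):
  P1: blocked at chain node V7 ∈ conditioning set.
  P2: blocked at fork node V7 ∈ conditioning set.
  P3: blocked at fork node V7 ∈ conditioning set.
  P4: blocked at chain node V7 ∈ conditioning set.
  P5: blocked at fork node V7 ∈ conditioning set.
  P6: open — no interior node is in the conditioning set.
{V2, V7, V9} does not satisfy the backdoor criterion.

No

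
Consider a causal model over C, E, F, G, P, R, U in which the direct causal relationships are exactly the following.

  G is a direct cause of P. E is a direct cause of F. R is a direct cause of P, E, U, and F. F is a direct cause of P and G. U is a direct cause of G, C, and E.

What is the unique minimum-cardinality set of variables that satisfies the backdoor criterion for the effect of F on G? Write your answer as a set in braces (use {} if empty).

Variables eligible for adjustment (non-descendants of F, excluding F and G): {C, E, R, U}.
Backdoor paths from F to G:
  P1: F <- R -> U -> G
  P2: F <- R -> E <- U -> G
  P3: F <- R -> P <- G
  P4: F <- E <- R -> U -> G
  P5: F <- E <- R -> P <- G
  P6: F <- E <- U <- R -> P <- G
  P7: F <- E <- U -> G
The empty set is not sufficient: P1 (F <- R -> U -> G) has no collider blocking it and no conditioned non-collider, so it is open.
Try {U}:
  P1: blocked at chain node U ∈ conditioning set.
  P2: blocked at collider E (neither it nor any descendant is in the conditioning set).
  P3: blocked at collider P (neither it nor any descendant is in the conditioning set).
  P4: blocked at chain node U ∈ conditioning set.
  P5: blocked at collider P (neither it nor any descendant is in the conditioning set).
  P6: blocked at chain node U ∈ conditioning set.
  P7: blocked at fork node U ∈ conditioning set.
{U} contains no descendant of F and blocks every backdoor path.
No other singleton works — e.g. {R} leaves P7 open — so {U} is the unique smallest valid adjustment set.

{U}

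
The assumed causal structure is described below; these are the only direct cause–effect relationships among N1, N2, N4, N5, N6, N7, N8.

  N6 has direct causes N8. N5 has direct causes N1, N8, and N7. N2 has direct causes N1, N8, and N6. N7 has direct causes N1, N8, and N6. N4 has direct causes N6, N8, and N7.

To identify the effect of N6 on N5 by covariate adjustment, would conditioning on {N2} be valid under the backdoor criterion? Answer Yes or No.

Backdoor paths from N6 to N5 (paths whose first edge points into N6):
  P1: N6 <- N8 -> N2 <- N1 -> N7 -> N5
  P2: N6 <- N8 -> N2 <- N1 -> N5
  P3: N6 <- N8 -> N7 <- N1 -> N5
  P4: N6 <- N8 -> N7 -> N5
  P5: N6 <- N8 -> N4 <- N7 <- N1 -> N5
  P6: N6 <- N8 -> N4 <- N7 -> N5
  P7: N6 <- N8 -> N5
Condition 1 (no descendant of N6 in the set): FAILS — N2 is a descendant of N6.
Condition 2 (every backdoor path blocked by {N2}):
  P1: open — collider(s) N2 are conditioned on (or have a conditioned descendant) and no non-collider on the path is in the set.
  P2: open — collider(s) N2 are conditioned on (or have a conditioned descendant) and no non-collider on the path is in the set.
  P3: blocked at collider N7 (neither it nor any descendant is in the conditioning set).
  P4: open — no interior node is in the conditioning set.
  P5: blocked at collider N4 (neither it nor any descendant is in the conditioning set).
  P6: blocked at collider N4 (neither it nor any descendant is in the conditioning set).
  P7: open — no interior node is in the conditioning set.
{N2} does not satisfy the backdoor criterion.

No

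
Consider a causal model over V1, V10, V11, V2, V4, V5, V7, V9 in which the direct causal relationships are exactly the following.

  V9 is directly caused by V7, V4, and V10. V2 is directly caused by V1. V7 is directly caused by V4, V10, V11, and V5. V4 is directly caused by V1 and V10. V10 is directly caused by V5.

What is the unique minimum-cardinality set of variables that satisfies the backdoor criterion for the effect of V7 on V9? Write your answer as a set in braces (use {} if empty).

Variables eligible for adjustment (non-descendants of V7, excluding V7 and V9): {V1, V10, V11, V2, V4, V5}.
Backdoor paths from V7 to V9:
  P1: V7 <- V5 -> V10 -> V4 -> V9
  P2: V7 <- V5 -> V10 -> V9
  P3: V7 <- V10 -> V4 -> V9
  P4: V7 <- V10 -> V9
  P5: V7 <- V4 <- V10 -> V9
  P6: V7 <- V4 -> V9
The empty set is not sufficient: P1 (V7 <- V5 -> V10 -> V4 -> V9) has no collider blocking it and no conditioned non-collider, so it is open.
Try {V10, V4}:
  P1: blocked at chain node V10 ∈ conditioning set.
  P2: blocked at chain node V10 ∈ conditioning set.
  P3: blocked at fork node V10 ∈ conditioning set.
  P4: blocked at fork node V10 ∈ conditioning set.
  P5: blocked at chain node V4 ∈ conditioning set.
  P6: blocked at fork node V4 ∈ conditioning set.
{V10, V4} contains no descendant of V7 and blocks every backdoor path.
Every element of {V10, V4} is needed (dropping V10 leaves P2 open; dropping V4 leaves P6 open), so no proper subset is valid.
Among all size-2 subsets of the eligible variables, only {V10, V4} blocks every backdoor path, so it is the unique smallest valid adjustment set.

{V10, V4}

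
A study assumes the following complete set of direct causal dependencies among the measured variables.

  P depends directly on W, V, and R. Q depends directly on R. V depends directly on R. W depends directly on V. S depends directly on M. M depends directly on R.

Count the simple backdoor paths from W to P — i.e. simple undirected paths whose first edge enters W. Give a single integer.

2

A backdoor path from W to P is any simple undirected path whose first edge points into W (i.e. leaves W via a parent).
Parents of W: {V}.
Enumerating:
  P1: W <- V <- R -> P
  P2: W <- V -> P
That exhausts the simple backdoor paths. Count: 2.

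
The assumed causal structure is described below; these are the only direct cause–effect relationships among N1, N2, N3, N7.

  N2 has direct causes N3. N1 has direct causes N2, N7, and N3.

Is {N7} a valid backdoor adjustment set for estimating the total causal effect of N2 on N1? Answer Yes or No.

No

Backdoor paths from N2 to N1 (paths whose first edge points into N2):
  P1: N2 <- N3 -> N1
Condition 1 (no descendant of N2 in the set): holds — descendants of N2 are {N1}; none are in {N7}.
Condition 2 (every backdoor path blocked by {N7}):
  P1: open — no interior node is in the conditioning set.
{N7} does not satisfy the backdoor criterion.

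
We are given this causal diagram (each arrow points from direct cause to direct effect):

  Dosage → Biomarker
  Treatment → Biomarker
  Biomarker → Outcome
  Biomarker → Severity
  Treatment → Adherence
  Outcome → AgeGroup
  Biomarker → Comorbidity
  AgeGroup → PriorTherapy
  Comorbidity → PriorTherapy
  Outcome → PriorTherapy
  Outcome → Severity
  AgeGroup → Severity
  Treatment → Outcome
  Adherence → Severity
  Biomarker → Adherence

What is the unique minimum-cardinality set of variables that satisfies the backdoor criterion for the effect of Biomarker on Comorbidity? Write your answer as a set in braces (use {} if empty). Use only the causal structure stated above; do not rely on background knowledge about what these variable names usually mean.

{}

Variables eligible for adjustment (non-descendants of Biomarker, excluding Biomarker and Comorbidity): {Dosage, Treatment}.
Backdoor paths from Biomarker to Comorbidity:
  P1: Biomarker <- Treatment -> Adherence -> Severity <- Outcome -> AgeGroup -> PriorTherapy <- Comorbidity
  P2: Biomarker <- Treatment -> Adherence -> Severity <- Outcome -> PriorTherapy <- Comorbidity
  P3: Biomarker <- Treatment -> Adherence -> Severity <- AgeGroup <- Outcome -> PriorTherapy <- Comorbidity
  P4: Biomarker <- Treatment -> Adherence -> Severity <- AgeGroup -> PriorTherapy <- Comorbidity
  P5: Biomarker <- Treatment -> Outcome -> AgeGroup -> PriorTherapy <- Comorbidity
  P6: Biomarker <- Treatment -> Outcome -> PriorTherapy <- Comorbidity
  P7: Biomarker <- Treatment -> Outcome -> Severity <- AgeGroup -> PriorTherapy <- Comorbidity
Each backdoor path contains an unconditioned collider, so every path is already blocked with the empty conditioning set:
  P1: blocked at collider Severity (neither it nor any descendant is in the conditioning set).
  P2: blocked at collider Severity (neither it nor any descendant is in the conditioning set).
  P3: blocked at collider Severity (neither it nor any descendant is in the conditioning set).
  P4: blocked at collider Severity (neither it nor any descendant is in the conditioning set).
  P5: blocked at collider PriorTherapy (neither it nor any descendant is in the conditioning set).
  P6: blocked at collider PriorTherapy (neither it nor any descendant is in the conditioning set).
  P7: blocked at collider Severity (neither it nor any descendant is in the conditioning set).
The empty set is therefore the unique smallest valid set.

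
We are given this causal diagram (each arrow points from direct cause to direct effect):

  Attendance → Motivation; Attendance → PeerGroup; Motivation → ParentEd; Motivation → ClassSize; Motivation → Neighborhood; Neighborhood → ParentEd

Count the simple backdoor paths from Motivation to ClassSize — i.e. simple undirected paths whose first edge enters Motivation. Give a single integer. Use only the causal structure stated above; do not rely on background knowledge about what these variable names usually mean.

0

A backdoor path from Motivation to ClassSize is any simple undirected path whose first edge points into Motivation (i.e. leaves Motivation via a parent).
Parents of Motivation: {Attendance}.
No simple path from any parent of Motivation reaches ClassSize without revisiting Motivation, so there are no backdoor paths.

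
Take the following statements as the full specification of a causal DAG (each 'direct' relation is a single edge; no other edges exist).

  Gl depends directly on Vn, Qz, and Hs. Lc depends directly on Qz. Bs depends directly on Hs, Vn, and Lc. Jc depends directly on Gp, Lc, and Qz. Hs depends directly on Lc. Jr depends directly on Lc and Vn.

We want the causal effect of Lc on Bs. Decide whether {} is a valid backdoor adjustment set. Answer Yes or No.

Yes

Backdoor paths from Lc to Bs (paths whose first edge points into Lc):
  P1: Lc <- Qz -> Gl <- Hs -> Bs
  P2: Lc <- Qz -> Gl <- Vn -> Bs
Condition 1 (no descendant of Lc in the set): holds — descendants of Lc are {Bs, Gl, Hs, Jc, Jr}; none are in {}.
Condition 2 (every backdoor path blocked by {}):
  P1: blocked at collider Gl (neither it nor any descendant is in the conditioning set).
  P2: blocked at collider Gl (neither it nor any descendant is in the conditioning set).
{} satisfies the backdoor criterion.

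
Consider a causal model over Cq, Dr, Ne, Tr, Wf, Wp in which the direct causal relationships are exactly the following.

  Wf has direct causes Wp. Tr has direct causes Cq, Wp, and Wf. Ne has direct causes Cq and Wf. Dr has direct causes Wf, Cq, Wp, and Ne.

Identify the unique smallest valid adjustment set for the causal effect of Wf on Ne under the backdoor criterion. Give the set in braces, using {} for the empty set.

Variables eligible for adjustment (non-descendants of Wf, excluding Wf and Ne): {Cq, Wp}.
Backdoor paths from Wf to Ne:
  P1: Wf <- Wp -> Tr <- Cq -> Ne
  P2: Wf <- Wp -> Tr <- Cq -> Dr <- Ne
  P3: Wf <- Wp -> Dr <- Cq -> Ne
  P4: Wf <- Wp -> Dr <- Ne
Each backdoor path contains an unconditioned collider, so every path is already blocked with the empty conditioning set:
  P1: blocked at collider Tr (neither it nor any descendant is in the conditioning set).
  P2: blocked at collider Tr (neither it nor any descendant is in the conditioning set).
  P3: blocked at collider Dr (neither it nor any descendant is in the conditioning set).
  P4: blocked at collider Dr (neither it nor any descendant is in the conditioning set).
The empty set is therefore the unique smallest valid set.

{}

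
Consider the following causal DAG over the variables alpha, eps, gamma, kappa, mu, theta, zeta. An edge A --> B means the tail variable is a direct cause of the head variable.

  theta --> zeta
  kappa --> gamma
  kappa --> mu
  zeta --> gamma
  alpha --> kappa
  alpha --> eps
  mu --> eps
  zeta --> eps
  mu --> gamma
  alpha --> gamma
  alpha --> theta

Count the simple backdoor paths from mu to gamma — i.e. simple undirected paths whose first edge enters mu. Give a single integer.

4

A backdoor path from mu to gamma is any simple undirected path whose first edge points into mu (i.e. leaves mu via a parent).
Parents of mu: {kappa}.
Enumerating:
  P1: mu <- kappa <- alpha -> theta -> zeta -> gamma
  P2: mu <- kappa <- alpha -> gamma
  P3: mu <- kappa <- alpha -> eps <- zeta -> gamma
  P4: mu <- kappa -> gamma
That exhausts the simple backdoor paths. Count: 4.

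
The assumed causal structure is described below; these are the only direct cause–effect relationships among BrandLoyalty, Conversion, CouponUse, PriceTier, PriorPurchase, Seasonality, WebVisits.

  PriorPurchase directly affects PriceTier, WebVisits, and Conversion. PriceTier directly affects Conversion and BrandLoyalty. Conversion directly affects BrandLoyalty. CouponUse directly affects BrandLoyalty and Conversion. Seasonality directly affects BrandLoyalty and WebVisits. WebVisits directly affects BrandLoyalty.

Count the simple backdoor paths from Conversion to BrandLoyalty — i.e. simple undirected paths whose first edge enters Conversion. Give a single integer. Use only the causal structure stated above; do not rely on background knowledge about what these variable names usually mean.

7

A backdoor path from Conversion to BrandLoyalty is any simple undirected path whose first edge points into Conversion (i.e. leaves Conversion via a parent).
Parents of Conversion: {CouponUse, PriceTier, PriorPurchase}.
Enumerating:
  P1: Conversion <- PriorPurchase -> PriceTier -> BrandLoyalty
  P2: Conversion <- PriorPurchase -> WebVisits <- Seasonality -> BrandLoyalty
  P3: Conversion <- PriorPurchase -> WebVisits -> BrandLoyalty
  P4: Conversion <- CouponUse -> BrandLoyalty
  P5: Conversion <- PriceTier <- PriorPurchase -> WebVisits <- Seasonality -> BrandLoyalty
  P6: Conversion <- PriceTier <- PriorPurchase -> WebVisits -> BrandLoyalty
  P7: Conversion <- PriceTier -> BrandLoyalty
That exhausts the simple backdoor paths. Count: 7.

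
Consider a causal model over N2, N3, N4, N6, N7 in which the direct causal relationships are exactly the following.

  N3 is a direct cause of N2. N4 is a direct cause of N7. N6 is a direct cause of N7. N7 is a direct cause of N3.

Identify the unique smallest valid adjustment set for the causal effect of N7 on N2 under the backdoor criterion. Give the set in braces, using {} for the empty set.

{}

Variables eligible for adjustment (non-descendants of N7, excluding N7 and N2): {N4, N6}.
Backdoor paths from N7 to N2:
  (none)
With no backdoor paths the empty set already satisfies the criterion, and it is trivially minimal.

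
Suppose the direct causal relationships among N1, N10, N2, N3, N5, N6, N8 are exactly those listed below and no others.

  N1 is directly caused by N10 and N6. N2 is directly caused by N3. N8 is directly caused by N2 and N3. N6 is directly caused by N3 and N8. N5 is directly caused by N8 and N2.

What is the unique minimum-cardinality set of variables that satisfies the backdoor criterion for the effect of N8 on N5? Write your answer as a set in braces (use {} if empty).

Variables eligible for adjustment (non-descendants of N8, excluding N8 and N5): {N10, N2, N3}.
Backdoor paths from N8 to N5:
  P1: N8 <- N3 -> N2 -> N5
  P2: N8 <- N2 -> N5
The empty set is not sufficient: P1 (N8 <- N3 -> N2 -> N5) has no collider blocking it and no conditioned non-collider, so it is open.
Try {N2}:
  P1: blocked at chain node N2 ∈ conditioning set.
  P2: blocked at fork node N2 ∈ conditioning set.
{N2} contains no descendant of N8 and blocks every backdoor path.
No other singleton works — e.g. {N3} leaves P2 open — so {N2} is the unique smallest valid adjustment set.

{N2}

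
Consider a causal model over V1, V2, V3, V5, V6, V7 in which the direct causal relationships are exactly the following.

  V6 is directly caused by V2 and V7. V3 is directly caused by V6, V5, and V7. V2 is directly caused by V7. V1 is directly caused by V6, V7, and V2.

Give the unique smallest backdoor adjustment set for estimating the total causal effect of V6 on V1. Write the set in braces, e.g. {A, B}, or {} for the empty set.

Variables eligible for adjustment (non-descendants of V6, excluding V6 and V1): {V2, V5, V7}.
Backdoor paths from V6 to V1:
  P1: V6 <- V7 -> V2 -> V1
  P2: V6 <- V7 -> V1
  P3: V6 <- V2 <- V7 -> V1
  P4: V6 <- V2 -> V1
The empty set is not sufficient: P1 (V6 <- V7 -> V2 -> V1) has no collider blocking it and no conditioned non-collider, so it is open.
Try {V2, V7}:
  P1: blocked at fork node V7 ∈ conditioning set.
  P2: blocked at fork node V7 ∈ conditioning set.
  P3: blocked at chain node V2 ∈ conditioning set.
  P4: blocked at fork node V2 ∈ conditioning set.
{V2, V7} contains no descendant of V6 and blocks every backdoor path.
Every element of {V2, V7} is needed (dropping V2 leaves P4 open; dropping V7 leaves P2 open), so no proper subset is valid.
Among all size-2 subsets of the eligible variables, only {V2, V7} blocks every backdoor path, so it is the unique smallest valid adjustment set.

{V2, V7}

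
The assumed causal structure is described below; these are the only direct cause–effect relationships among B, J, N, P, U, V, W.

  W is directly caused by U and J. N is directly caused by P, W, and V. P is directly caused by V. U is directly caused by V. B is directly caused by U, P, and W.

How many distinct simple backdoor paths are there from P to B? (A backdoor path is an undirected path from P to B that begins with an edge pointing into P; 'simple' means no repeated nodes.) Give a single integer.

4

A backdoor path from P to B is any simple undirected path whose first edge points into P (i.e. leaves P via a parent).
Parents of P: {V}.
Enumerating:
  P1: P <- V -> U -> W -> B
  P2: P <- V -> U -> B
  P3: P <- V -> N <- W <- U -> B
  P4: P <- V -> N <- W -> B
That exhausts the simple backdoor paths. Count: 4.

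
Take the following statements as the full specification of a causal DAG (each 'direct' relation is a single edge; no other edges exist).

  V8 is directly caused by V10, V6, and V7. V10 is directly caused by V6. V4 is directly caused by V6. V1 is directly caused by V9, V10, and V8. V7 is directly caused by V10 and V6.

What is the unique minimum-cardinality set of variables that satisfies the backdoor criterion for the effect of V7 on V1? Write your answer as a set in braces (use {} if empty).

Variables eligible for adjustment (non-descendants of V7, excluding V7 and V1): {V10, V4, V6, V9}.
Backdoor paths from V7 to V1:
  P1: V7 <- V6 -> V10 -> V8 -> V1
  P2: V7 <- V6 -> V10 -> V1
  P3: V7 <- V6 -> V8 <- V10 -> V1
  P4: V7 <- V6 -> V8 -> V1
  P5: V7 <- V10 <- V6 -> V8 -> V1
  P6: V7 <- V10 -> V8 -> V1
  P7: V7 <- V10 -> V1
The empty set is not sufficient: P1 (V7 <- V6 -> V10 -> V8 -> V1) has no collider blocking it and no conditioned non-collider, so it is open.
Try {V10, V6}:
  P1: blocked at fork node V6 ∈ conditioning set.
  P2: blocked at fork node V6 ∈ conditioning set.
  P3: blocked at fork node V6 ∈ conditioning set.
  P4: blocked at fork node V6 ∈ conditioning set.
  P5: blocked at chain node V10 ∈ conditioning set.
  P6: blocked at fork node V10 ∈ conditioning set.
  P7: blocked at fork node V10 ∈ conditioning set.
{V10, V6} contains no descendant of V7 and blocks every backdoor path.
Every element of {V10, V6} is needed (dropping V10 leaves P6 open; dropping V6 leaves P4 open), so no proper subset is valid.
Among all size-2 subsets of the eligible variables, only {V10, V6} blocks every backdoor path, so it is the unique smallest valid adjustment set.

{V10, V6}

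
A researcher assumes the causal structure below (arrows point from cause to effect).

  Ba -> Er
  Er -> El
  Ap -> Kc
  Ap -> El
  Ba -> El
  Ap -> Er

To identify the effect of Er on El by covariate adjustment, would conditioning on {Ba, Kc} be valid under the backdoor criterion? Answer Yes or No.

Backdoor paths from Er to El (paths whose first edge points into Er):
  P1: Er <- Ba -> El
  P2: Er <- Ap -> El
Condition 1 (no descendant of Er in the set): holds — descendants of Er are {El}; none are in {Ba, Kc}.
Condition 2 (every backdoor path blocked by {Ba, Kc}):
  P1: blocked at fork node Ba ∈ conditioning set.
  P2: open — no interior node is in the conditioning set.
{Ba, Kc} does not satisfy the backdoor criterion.

No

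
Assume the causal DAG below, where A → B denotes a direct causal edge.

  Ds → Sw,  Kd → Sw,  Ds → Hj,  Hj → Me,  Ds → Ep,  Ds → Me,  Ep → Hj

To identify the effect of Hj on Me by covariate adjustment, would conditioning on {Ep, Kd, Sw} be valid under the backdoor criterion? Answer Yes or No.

No

Backdoor paths from Hj to Me (paths whose first edge points into Hj):
  P1: Hj <- Ds -> Me
  P2: Hj <- Ep <- Ds -> Me
Condition 1 (no descendant of Hj in the set): holds — descendants of Hj are {Me}; none are in {Ep, Kd, Sw}.
Condition 2 (every backdoor path blocked by {Ep, Kd, Sw}):
  P1: open — no interior node is in the conditioning set.
  P2: blocked at chain node Ep ∈ conditioning set.
{Ep, Kd, Sw} does not satisfy the backdoor criterion.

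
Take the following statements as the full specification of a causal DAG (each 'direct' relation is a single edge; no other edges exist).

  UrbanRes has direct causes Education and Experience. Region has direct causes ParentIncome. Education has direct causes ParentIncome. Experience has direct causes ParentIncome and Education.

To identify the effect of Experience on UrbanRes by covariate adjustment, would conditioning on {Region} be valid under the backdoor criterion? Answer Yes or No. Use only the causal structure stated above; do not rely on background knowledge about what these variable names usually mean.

No

Backdoor paths from Experience to UrbanRes (paths whose first edge points into Experience):
  P1: Experience <- ParentIncome -> Education -> UrbanRes
  P2: Experience <- Education -> UrbanRes
Condition 1 (no descendant of Experience in the set): holds — descendants of Experience are {UrbanRes}; none are in {Region}.
Condition 2 (every backdoor path blocked by {Region}):
  P1: open — no interior node is in the conditioning set.
  P2: open — no interior node is in the conditioning set.
{Region} does not satisfy the backdoor criterion.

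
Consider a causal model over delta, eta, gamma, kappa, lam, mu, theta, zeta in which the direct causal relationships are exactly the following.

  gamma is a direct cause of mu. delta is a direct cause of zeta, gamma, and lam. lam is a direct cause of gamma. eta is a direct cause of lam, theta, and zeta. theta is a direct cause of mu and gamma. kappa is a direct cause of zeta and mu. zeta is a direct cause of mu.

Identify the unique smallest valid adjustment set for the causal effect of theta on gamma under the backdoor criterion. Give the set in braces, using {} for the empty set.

Variables eligible for adjustment (non-descendants of theta, excluding theta and gamma): {delta, eta, kappa, lam, zeta}.
Backdoor paths from theta to gamma:
  P1: theta <- eta -> lam <- delta -> zeta <- kappa -> mu <- gamma
  P2: theta <- eta -> lam <- delta -> zeta -> mu <- gamma
  P3: theta <- eta -> lam <- delta -> gamma
  P4: theta <- eta -> lam -> gamma
  P5: theta <- eta -> zeta <- delta -> lam -> gamma
  P6: theta <- eta -> zeta <- delta -> gamma
  P7: theta <- eta -> zeta <- kappa -> mu <- gamma
  P8: theta <- eta -> zeta -> mu <- gamma
The empty set is not sufficient: P4 (theta <- eta -> lam -> gamma) has no collider blocking it and no conditioned non-collider, so it is open.
Try {eta}:
  P1: blocked at fork node eta ∈ conditioning set.
  P2: blocked at fork node eta ∈ conditioning set.
  P3: blocked at fork node eta ∈ conditioning set.
  P4: blocked at fork node eta ∈ conditioning set.
  P5: blocked at fork node eta ∈ conditioning set.
  P6: blocked at fork node eta ∈ conditioning set.
  P7: blocked at fork node eta ∈ conditioning set.
  P8: blocked at fork node eta ∈ conditioning set.
{eta} contains no descendant of theta and blocks every backdoor path.
No other singleton works — e.g. {delta} leaves P4 open — so {eta} is the unique smallest valid adjustment set.

{eta}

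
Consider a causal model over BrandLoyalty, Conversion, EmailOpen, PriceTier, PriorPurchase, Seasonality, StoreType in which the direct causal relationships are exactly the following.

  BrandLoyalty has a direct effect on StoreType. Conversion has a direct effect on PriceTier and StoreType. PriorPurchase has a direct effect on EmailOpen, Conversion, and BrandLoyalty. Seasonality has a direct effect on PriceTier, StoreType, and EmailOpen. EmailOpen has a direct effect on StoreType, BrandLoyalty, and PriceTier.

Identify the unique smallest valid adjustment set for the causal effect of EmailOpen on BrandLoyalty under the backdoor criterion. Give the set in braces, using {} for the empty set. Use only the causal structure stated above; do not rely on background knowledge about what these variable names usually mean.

{PriorPurchase}

Variables eligible for adjustment (non-descendants of EmailOpen, excluding EmailOpen and BrandLoyalty): {Conversion, PriorPurchase, Seasonality}.
Backdoor paths from EmailOpen to BrandLoyalty:
  P1: EmailOpen <- PriorPurchase -> Conversion -> StoreType <- BrandLoyalty
  P2: EmailOpen <- PriorPurchase -> Conversion -> PriceTier <- Seasonality -> StoreType <- BrandLoyalty
  P3: EmailOpen <- PriorPurchase -> BrandLoyalty
  P4: EmailOpen <- Seasonality -> StoreType <- Conversion <- PriorPurchase -> BrandLoyalty
  P5: EmailOpen <- Seasonality -> StoreType <- BrandLoyalty
  P6: EmailOpen <- Seasonality -> PriceTier <- Conversion <- PriorPurchase -> BrandLoyalty
  P7: EmailOpen <- Seasonality -> PriceTier <- Conversion -> StoreType <- BrandLoyalty
The empty set is not sufficient: P3 (EmailOpen <- PriorPurchase -> BrandLoyalty) has no collider blocking it and no conditioned non-collider, so it is open.
Try {PriorPurchase}:
  P1: blocked at fork node PriorPurchase ∈ conditioning set.
  P2: blocked at fork node PriorPurchase ∈ conditioning set.
  P3: blocked at fork node PriorPurchase ∈ conditioning set.
  P4: blocked at collider StoreType (neither it nor any descendant is in the conditioning set).
  P5: blocked at collider StoreType (neither it nor any descendant is in the conditioning set).
  P6: blocked at collider PriceTier (neither it nor any descendant is in the conditioning set).
  P7: blocked at collider PriceTier (neither it nor any descendant is in the conditioning set).
{PriorPurchase} contains no descendant of EmailOpen and blocks every backdoor path.
No other singleton works — e.g. {Seasonality} leaves P3 open — so {PriorPurchase} is the unique smallest valid adjustment set.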